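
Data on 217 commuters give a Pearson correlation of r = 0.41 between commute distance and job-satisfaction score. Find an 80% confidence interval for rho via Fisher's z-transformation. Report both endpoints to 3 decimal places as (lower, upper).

(0.335, 0.480)

Fisher z: z_r = atanh(r) = ½·ln((1+0.41)/(1−0.41)) = 0.435611
SE(z) = 1/√(n−3) = 1/√214 = 0.068359
80% ⇒ z* = 1.282; margin = 1.282·0.068359 = 0.087636
CI on z-scale: (0.347975, 0.523247)
Back-transform: tanh(0.347975) = 0.334578, tanh(0.523247) = 0.480202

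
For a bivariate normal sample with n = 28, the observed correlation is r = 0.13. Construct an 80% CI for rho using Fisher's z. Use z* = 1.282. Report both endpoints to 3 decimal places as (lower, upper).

z_r = atanh(0.13) = 0.130740;  SE = 1/√(n−3) = 1/√25 = 0.200000
z-limits: 0.130740 ± 1.282·0.200000 = 0.130740 ± 0.256400 = [-0.125660, 0.387140]
ρ-limits: (tanh -0.125660, tanh 0.387140) = (-0.125, 0.369)

(-0.125, 0.369)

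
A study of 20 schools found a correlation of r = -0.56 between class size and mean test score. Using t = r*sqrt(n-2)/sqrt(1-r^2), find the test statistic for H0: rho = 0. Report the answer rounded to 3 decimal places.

-2.868

1 − r² = 1 − 0.3136 = 0.6864;  √(1−r²) = 0.828493
√(n−2) = √18 = 4.242641
t = r·√(n−2)/√(1−r²) = -0.56 · 4.242641 / 0.828493 = -2.868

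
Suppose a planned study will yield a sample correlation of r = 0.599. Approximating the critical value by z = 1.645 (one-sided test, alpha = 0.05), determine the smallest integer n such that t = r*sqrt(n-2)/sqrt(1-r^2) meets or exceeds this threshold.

Need r·√(n−2)/√(1−r²) ≥ 1.645
√(n−2) ≥ 1.645·√(1−0.358801) / 0.599 = 1.645·0.800749 / 0.599 = 2.1991
n−2 ≥ 4.8360  ⇒  n ≥ 6.8360
Smallest integer n = 7

7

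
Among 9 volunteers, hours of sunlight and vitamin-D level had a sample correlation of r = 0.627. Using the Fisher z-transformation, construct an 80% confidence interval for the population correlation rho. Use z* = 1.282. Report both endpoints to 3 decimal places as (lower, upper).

(0.210, 0.851)

z_r = atanh(0.627) = 0.736457;  SE = 1/√(n−3) = 1/√6 = 0.408248
z-limits: 0.736457 ± 1.282·0.408248 = 0.736457 ± 0.523374 = [0.213083, 1.259831]
ρ-limits: (tanh 0.213083, tanh 1.259831) = (0.210, 0.851)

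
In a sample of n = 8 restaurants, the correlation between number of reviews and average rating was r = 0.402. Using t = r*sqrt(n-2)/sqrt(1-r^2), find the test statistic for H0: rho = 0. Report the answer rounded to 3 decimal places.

1 − r² = 1 − 0.161604 = 0.838396;  √(1−r²) = 0.915640
√(n−2) = √6 = 2.449490
t = r·√(n−2)/√(1−r²) = 0.402 · 2.449490 / 0.915640 = 1.075

1.075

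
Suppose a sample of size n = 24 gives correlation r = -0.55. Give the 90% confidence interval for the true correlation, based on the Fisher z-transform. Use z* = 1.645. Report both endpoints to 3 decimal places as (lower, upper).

z_r = atanh(-0.55) = -0.618381;  SE = 1/√(n−3) = 1/√21 = 0.218218
z-limits: -0.618381 ± 1.645·0.218218 = -0.618381 ± 0.358969 = [-0.977350, -0.259412]
ρ-limits: (tanh -0.977350, tanh -0.259412) = (-0.752, -0.254)

(-0.752, -0.254)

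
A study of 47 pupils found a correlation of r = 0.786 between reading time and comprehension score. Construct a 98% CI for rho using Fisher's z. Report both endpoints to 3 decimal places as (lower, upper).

z_r = atanh(0.786) = 1.060879;  SE = 1/√(n−3) = 1/√44 = 0.150756
z-limits: 1.060879 ± 2.326·0.150756 = 1.060879 ± 0.350658 = [0.710221, 1.411537]
ρ-limits: (tanh 0.710221, tanh 1.411537) = (0.611, 0.888)

(0.611, 0.888)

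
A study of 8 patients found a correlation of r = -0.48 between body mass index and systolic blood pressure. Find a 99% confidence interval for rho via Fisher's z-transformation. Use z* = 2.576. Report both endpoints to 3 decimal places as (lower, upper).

Fisher z: z_r = atanh(r) = ½·ln((1+(-0.48))/(1−(-0.48))) = -0.522984
SE(z) = 1/√(n−3) = 1/√5 = 0.447214
99% ⇒ z* = 2.576; margin = 2.576·0.447214 = 1.152023
CI on z-scale: (-1.675007, 0.629039)
Back-transform: tanh(-1.675007) = -0.932211, tanh(0.629039) = 0.557390

(-0.932, 0.557)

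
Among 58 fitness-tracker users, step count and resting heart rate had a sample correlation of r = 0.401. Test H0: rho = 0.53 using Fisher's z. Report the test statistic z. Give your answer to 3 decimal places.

-1.226

Fisher z: atanh(0.401) = 0.424840, atanh(0.53) = 0.590145
z = (z_r − z_0)·√(n−3) = (0.424840 − 0.590145)·√55 = -0.165305 · 7.416198 = -1.226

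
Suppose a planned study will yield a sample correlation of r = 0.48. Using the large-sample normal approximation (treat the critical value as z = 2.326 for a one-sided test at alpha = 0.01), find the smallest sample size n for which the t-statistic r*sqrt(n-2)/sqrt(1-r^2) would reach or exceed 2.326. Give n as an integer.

21

Need r·√(n−2)/√(1−r²) ≥ 2.326
√(n−2) ≥ 2.326·√(1−0.2304) / 0.48 = 2.326·0.877268 / 0.48 = 4.2511
n−2 ≥ 18.0719  ⇒  n ≥ 20.0719
Smallest integer n = 21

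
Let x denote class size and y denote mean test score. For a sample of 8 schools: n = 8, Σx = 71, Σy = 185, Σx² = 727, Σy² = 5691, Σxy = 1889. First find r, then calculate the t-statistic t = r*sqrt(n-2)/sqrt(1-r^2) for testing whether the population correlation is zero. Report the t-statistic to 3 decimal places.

S_xy = nΣxy − ΣxΣy = 8·1889 − 71·185 = 15112 − 13135 = 1977
S_xx = nΣx² − (Σx)² = 8·727 − 71² = 5816 − 5041 = 775
S_yy = nΣy² − (Σy)² = 8·5691 − 185² = 45528 − 34225 = 11303
r = S_xy / √(S_xx·S_yy) = 1977 / √(775·11303) = 1977 / √8759825 = 1977 / 2959.7002 = 0.6680
t = r·√(n−2)/√(1−r²) = 0.6680·√6 / √(1−0.446224) = 1.636259 / 0.744161 = 2.199

2.199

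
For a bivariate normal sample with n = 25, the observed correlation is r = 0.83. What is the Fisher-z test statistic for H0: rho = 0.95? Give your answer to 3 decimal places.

Fisher z: atanh(0.83) = 1.188136, atanh(0.95) = 1.831781
z = (z_r − z_0)·√(n−3) = (1.188136 − 1.831781)·√22 = -0.643645 · 4.690416 = -3.019

-3.019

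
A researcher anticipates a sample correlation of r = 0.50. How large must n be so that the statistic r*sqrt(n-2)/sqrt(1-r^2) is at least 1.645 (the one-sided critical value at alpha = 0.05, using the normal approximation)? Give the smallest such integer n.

11

r√(n−2)/√(1−r²) ≥ 1.645  ⇔  n−2 ≥ (1.645)²·(1−r²)/r²
(1−r²)/r² = (1−0.2500)/0.2500 = 3.0000
n ≥ 2 + 2.706025·3.0000 = 2 + 8.1181 = 10.1181
⌈10.1181⌉ = 11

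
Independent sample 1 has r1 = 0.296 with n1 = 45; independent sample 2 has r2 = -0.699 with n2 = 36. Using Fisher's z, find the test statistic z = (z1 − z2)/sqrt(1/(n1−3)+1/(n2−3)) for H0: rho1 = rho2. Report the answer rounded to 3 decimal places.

5.032

Fisher z-transforms: z1 = atanh(0.296) = 0.305130, z2 = atanh(-0.699) = -0.865342; difference d = 1.170472
Var(d) = 1/42 + 1/33 = 0.0238095 + 0.0303030 = 0.0541125
z = d/√Var(d) = 1.170472 / √0.0541125 = 1.170472 / 0.232621 = 5.032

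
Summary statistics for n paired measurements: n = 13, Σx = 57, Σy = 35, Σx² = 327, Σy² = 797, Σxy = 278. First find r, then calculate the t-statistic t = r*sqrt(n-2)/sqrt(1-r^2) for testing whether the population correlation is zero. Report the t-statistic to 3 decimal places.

S_xy = nΣxy − ΣxΣy = 13·278 − 57·35 = 3614 − 1995 = 1619
S_xx = nΣx² − (Σx)² = 13·327 − 57² = 4251 − 3249 = 1002
S_yy = nΣy² − (Σy)² = 13·797 − 35² = 10361 − 1225 = 9136
r = S_xy / √(S_xx·S_yy) = 1619 / √(1002·9136) = 1619 / √9154272 = 1619 / 3025.6027 = 0.5351
t = r·√(n−2)/√(1−r²) = 0.5351·√11 / √(1−0.286332) = 1.774726 / 0.844789 = 2.101

2.101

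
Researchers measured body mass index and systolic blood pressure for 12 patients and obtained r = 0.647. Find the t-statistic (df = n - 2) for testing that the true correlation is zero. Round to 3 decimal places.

2.683

1 − r² = 1 − 0.418609 = 0.581391;  √(1−r²) = 0.762490
√(n−2) = √10 = 3.162278
t = r·√(n−2)/√(1−r²) = 0.647 · 3.162278 / 0.762490 = 2.683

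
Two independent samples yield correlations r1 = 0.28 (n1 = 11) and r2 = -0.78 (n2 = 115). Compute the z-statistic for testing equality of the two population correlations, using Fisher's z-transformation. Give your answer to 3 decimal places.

3.643

z1 = atanh(0.28) = 0.287682,  z2 = atanh(-0.78) = -1.045371
SE = √(1/(n1−3) + 1/(n2−3)) = √(1/8 + 1/112) = √(0.1250000 + 0.0089286) = √0.1339286 = 0.365963
z = (z1 − z2)/SE = (0.287682 − (-1.045371)) / 0.365963 = 1.333053 / 0.365963 = 3.643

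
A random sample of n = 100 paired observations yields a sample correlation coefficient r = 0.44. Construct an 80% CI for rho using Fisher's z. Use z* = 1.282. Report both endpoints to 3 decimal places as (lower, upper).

(0.329, 0.539)

z_r = atanh(0.44) = 0.472231;  SE = 1/√(n−3) = 1/√97 = 0.101535
z-limits: 0.472231 ± 1.282·0.101535 = 0.472231 ± 0.130168 = [0.342063, 0.602399]
ρ-limits: (tanh 0.342063, tanh 0.602399) = (0.329, 0.539)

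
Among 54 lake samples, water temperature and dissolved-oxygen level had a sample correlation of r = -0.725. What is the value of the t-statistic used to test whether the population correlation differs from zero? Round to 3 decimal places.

t = r·√(n−2) / √(1−r²) with r = -0.725, n = 54
  = -0.725·√52 / √(1 − 0.525625)
  = -0.725·7.211103 / 0.688749
  = -5.228050 / 0.688749 = -7.591

-7.591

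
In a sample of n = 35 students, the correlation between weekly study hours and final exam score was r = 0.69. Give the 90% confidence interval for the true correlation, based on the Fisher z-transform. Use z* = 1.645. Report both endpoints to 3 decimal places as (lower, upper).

(0.506, 0.814)

z_r = atanh(0.69) = 0.847956;  SE = 1/√(n−3) = 1/√32 = 0.176777
z-limits: 0.847956 ± 1.645·0.176777 = 0.847956 ± 0.290798 = [0.557158, 1.138754]
ρ-limits: (tanh 0.557158, tanh 1.138754) = (0.506, 0.814)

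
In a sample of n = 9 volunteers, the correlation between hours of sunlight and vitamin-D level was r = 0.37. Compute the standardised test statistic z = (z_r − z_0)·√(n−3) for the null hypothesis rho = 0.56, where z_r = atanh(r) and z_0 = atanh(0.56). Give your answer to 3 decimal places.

Fisher z: atanh(0.37) = 0.388423, atanh(0.56) = 0.632833
z = (z_r − z_0)·√(n−3) = (0.388423 − 0.632833)·√6 = -0.244410 · 2.449490 = -0.599

-0.599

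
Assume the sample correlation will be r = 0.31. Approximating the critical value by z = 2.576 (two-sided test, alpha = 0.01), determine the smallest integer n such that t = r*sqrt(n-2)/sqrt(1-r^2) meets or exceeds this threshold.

r√(n−2)/√(1−r²) ≥ 2.576  ⇔  n−2 ≥ (2.576)²·(1−r²)/r²
(1−r²)/r² = (1−0.0961)/0.0961 = 9.4058
n ≥ 2 + 6.635776·9.4058 = 2 + 62.4148 = 64.4148
⌈64.4148⌉ = 65

65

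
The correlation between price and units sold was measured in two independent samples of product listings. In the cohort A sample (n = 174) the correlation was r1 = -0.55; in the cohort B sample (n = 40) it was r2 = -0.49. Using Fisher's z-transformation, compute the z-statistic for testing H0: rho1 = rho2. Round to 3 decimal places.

-0.454

z1 = atanh(-0.55) = -0.618381,  z2 = atanh(-0.49) = -0.536060
SE = √(1/(n1−3) + 1/(n2−3)) = √(1/171 + 1/37) = √(0.0058480 + 0.0270270) = √0.0328750 = 0.181315
z = (z1 − z2)/SE = (-0.618381 − (-0.536060)) / 0.181315 = -0.082321 / 0.181315 = -0.454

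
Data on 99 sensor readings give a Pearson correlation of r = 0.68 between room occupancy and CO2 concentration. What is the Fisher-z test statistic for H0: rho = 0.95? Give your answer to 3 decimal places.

-9.824

Fisher z: atanh(0.68) = 0.829114, atanh(0.95) = 1.831781
z = (z_r − z_0)·√(n−3) = (0.829114 − 1.831781)·√96 = -1.002667 · 9.797959 = -9.824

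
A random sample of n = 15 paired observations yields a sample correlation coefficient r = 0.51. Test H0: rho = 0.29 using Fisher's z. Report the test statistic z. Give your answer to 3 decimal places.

Fisher z: atanh(0.51) = 0.562730, atanh(0.29) = 0.298566
z = (z_r − z_0)·√(n−3) = (0.562730 − 0.298566)·√12 = 0.264164 · 3.464102 = 0.915

0.915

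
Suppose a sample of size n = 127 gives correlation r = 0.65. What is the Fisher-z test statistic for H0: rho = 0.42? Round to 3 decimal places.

Fisher z: atanh(0.65) = 0.775299, atanh(0.42) = 0.447692
z = (z_r − z_0)·√(n−3) = (0.775299 − 0.447692)·√124 = 0.327607 · 11.135529 = 3.648

3.648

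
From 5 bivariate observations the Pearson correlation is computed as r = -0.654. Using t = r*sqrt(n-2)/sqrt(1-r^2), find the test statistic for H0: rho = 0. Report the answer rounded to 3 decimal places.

1 − r² = 1 − 0.427716 = 0.572284;  √(1−r²) = 0.756495
√(n−2) = √3 = 1.732051
t = r·√(n−2)/√(1−r²) = -0.654 · 1.732051 / 0.756495 = -1.497

-1.497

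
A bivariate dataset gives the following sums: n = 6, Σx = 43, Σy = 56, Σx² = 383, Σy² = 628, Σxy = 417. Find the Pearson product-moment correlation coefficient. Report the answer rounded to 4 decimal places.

0.1765

S_xy = nΣxy − ΣxΣy = 6·417 − 43·56 = 2502 − 2408 = 94
S_xx = nΣx² − (Σx)² = 6·383 − 43² = 2298 − 1849 = 449
S_yy = nΣy² − (Σy)² = 6·628 − 56² = 3768 − 3136 = 632
r = S_xy / √(S_xx·S_yy) = 94 / √(449·632) = 94 / √283768 = 94 / 532.6988 = 0.1765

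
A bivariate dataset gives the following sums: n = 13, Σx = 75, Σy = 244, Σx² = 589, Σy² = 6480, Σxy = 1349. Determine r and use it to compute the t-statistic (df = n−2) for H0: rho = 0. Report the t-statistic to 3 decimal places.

S_xy = nΣxy − ΣxΣy = 13·1349 − 75·244 = 17537 − 18300 = -763
S_xx = nΣx² − (Σx)² = 13·589 − 75² = 7657 − 5625 = 2032
S_yy = nΣy² − (Σy)² = 13·6480 − 244² = 84240 − 59536 = 24704
r = S_xy / √(S_xx·S_yy) = -763 / √(2032·24704) = -763 / √50198528 = -763 / 7085.0920 = -0.1077
t = r·√(n−2)/√(1−r²) = -0.1077·√11 / √(1−0.011599) = -0.357200 / 0.994184 = -0.359

-0.359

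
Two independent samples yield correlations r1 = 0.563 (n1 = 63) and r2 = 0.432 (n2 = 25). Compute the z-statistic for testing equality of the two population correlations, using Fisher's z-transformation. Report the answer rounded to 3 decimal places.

0.702

Fisher z-transforms: z1 = atanh(0.563) = 0.637215, z2 = atanh(0.432) = 0.462353; difference d = 0.174862
Var(d) = 1/60 + 1/22 = 0.0166667 + 0.0454545 = 0.0621212
z = d/√Var(d) = 0.174862 / √0.0621212 = 0.174862 / 0.249241 = 0.702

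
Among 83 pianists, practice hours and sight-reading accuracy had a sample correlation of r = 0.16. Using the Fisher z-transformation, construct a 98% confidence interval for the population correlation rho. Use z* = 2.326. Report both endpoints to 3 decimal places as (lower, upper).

(-0.098, 0.398)

Fisher z: z_r = atanh(r) = ½·ln((1+0.16)/(1−0.16)) = 0.161387
SE(z) = 1/√(n−3) = 1/√80 = 0.111803
98% ⇒ z* = 2.326; margin = 2.326·0.111803 = 0.260054
CI on z-scale: (-0.098667, 0.421441)
Back-transform: tanh(-0.098667) = -0.098348, tanh(0.421441) = 0.398144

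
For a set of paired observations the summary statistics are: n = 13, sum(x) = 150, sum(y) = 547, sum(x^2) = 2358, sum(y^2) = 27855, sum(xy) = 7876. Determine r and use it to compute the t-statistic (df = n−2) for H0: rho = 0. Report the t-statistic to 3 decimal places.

6.769

Numerator: nΣxy − (Σx)(Σy) = 13·7876 − (150)(547) = 20338
Denominator: √[(nΣx²−(Σx)²)(nΣy²−(Σy)²)]
  nΣx²−(Σx)² = 13·2358 − 22500 = 8154;  nΣy²−(Σy)² = 13·27855 − 299209 = 62906
  √(8154·62906) = √512935524 = 22648.0799
r = 20338 / 22648.0799 = 0.8980
t = r·√(n−2)/√(1−r²) = 0.8980·√11 / √(1−0.806404) = 2.978329 / 0.439995 = 6.769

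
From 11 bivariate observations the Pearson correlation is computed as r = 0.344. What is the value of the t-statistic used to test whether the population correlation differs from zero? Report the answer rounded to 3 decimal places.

1 − r² = 1 − 0.118336 = 0.881664;  √(1−r²) = 0.938970
√(n−2) = √9 = 3.000000
t = r·√(n−2)/√(1−r²) = 0.344 · 3.000000 / 0.938970 = 1.099

1.099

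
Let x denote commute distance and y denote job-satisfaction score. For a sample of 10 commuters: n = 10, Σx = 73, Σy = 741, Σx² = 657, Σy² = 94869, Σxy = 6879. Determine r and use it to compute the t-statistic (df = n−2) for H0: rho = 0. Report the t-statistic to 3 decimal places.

Numerator: nΣxy − (Σx)(Σy) = 10·6879 − (73)(741) = 14697
Denominator: √[(nΣx²−(Σx)²)(nΣy²−(Σy)²)]
  nΣx²−(Σx)² = 10·657 − 5329 = 1241;  nΣy²−(Σy)² = 10·94869 − 549081 = 399609
  √(1241·399609) = √495914769 = 22269.1439
r = 14697 / 22269.1439 = 0.6600
t = r·√(n−2)/√(1−r²) = 0.6600·√8 / √(1−0.435600) = 1.866762 / 0.751266 = 2.485

2.485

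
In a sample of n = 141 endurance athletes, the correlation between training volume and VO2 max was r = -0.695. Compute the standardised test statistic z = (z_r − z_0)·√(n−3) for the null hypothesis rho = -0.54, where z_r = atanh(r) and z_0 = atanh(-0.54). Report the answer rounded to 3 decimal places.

-2.977

Fisher z: atanh(-0.695) = -0.857563, atanh(-0.54) = -0.604156
z = (z_r − z_0)·√(n−3) = (-0.857563 − (-0.604156))·√138 = -0.253407 · 11.747340 = -2.977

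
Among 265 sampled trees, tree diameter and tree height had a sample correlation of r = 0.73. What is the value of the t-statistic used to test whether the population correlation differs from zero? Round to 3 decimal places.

17.322

t = r·√(n−2) / √(1−r²) with r = 0.73, n = 265
  = 0.73·√263 / √(1 − 0.5329)
  = 0.73·16.217275 / 0.683447
  = 11.838611 / 0.683447 = 17.322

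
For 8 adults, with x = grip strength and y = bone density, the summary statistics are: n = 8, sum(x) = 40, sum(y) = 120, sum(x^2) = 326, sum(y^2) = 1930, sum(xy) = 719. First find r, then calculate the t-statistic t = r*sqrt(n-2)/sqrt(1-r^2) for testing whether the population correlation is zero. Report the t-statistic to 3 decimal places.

6.188

S_xy = nΣxy − ΣxΣy = 8·719 − 40·120 = 5752 − 4800 = 952
S_xx = nΣx² − (Σx)² = 8·326 − 40² = 2608 − 1600 = 1008
S_yy = nΣy² − (Σy)² = 8·1930 − 120² = 15440 − 14400 = 1040
r = S_xy / √(S_xx·S_yy) = 952 / √(1008·1040) = 952 / √1048320 = 952 / 1023.8750 = 0.9298
t = r·√(n−2)/√(1−r²) = 0.9298·√6 / √(1−0.864528) = 2.277536 / 0.368065 = 6.188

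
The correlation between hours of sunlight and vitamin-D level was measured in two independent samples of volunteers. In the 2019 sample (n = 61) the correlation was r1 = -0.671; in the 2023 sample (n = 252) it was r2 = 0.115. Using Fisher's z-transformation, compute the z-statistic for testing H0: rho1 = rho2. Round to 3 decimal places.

-6.365

z1 = atanh(-0.671) = -0.812560,  z2 = atanh(0.115) = 0.115511
SE = √(1/(n1−3) + 1/(n2−3)) = √(1/58 + 1/249) = √(0.0172414 + 0.0040161) = √0.0212575 = 0.145800
z = (z1 − z2)/SE = (-0.812560 − 0.115511) / 0.145800 = -0.928071 / 0.145800 = -6.365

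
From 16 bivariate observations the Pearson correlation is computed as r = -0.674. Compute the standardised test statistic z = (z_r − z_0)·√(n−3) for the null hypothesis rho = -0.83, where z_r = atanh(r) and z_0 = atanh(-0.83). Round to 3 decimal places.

1.334

Fisher z: atanh(-0.674) = -0.818037, atanh(-0.83) = -1.188136
z = (z_r − z_0)·√(n−3) = (-0.818037 − (-1.188136))·√13 = 0.370099 · 3.605551 = 1.334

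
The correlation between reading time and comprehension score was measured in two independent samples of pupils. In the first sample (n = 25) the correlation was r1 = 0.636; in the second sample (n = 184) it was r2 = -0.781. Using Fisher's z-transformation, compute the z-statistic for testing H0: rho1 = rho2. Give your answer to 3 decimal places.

7.969

z1 = atanh(0.636) = 0.751428,  z2 = atanh(-0.781) = -1.047929
SE = √(1/(n1−3) + 1/(n2−3)) = √(1/22 + 1/181) = √(0.0454545 + 0.0055249) = √0.0509794 = 0.225786
z = (z1 − z2)/SE = (0.751428 − (-1.047929)) / 0.225786 = 1.799357 / 0.225786 = 7.969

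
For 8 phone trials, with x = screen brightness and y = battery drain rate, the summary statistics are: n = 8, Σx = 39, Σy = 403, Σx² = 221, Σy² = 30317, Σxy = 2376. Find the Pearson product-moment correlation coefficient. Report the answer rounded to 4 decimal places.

0.7398

Numerator: nΣxy − (Σx)(Σy) = 8·2376 − (39)(403) = 3291
Denominator: √[(nΣx²−(Σx)²)(nΣy²−(Σy)²)]
  nΣx²−(Σx)² = 8·221 − 1521 = 247;  nΣy²−(Σy)² = 8·30317 − 162409 = 80127
  √(247·80127) = √19791369 = 4448.7492
r = 3291 / 4448.7492 = 0.7398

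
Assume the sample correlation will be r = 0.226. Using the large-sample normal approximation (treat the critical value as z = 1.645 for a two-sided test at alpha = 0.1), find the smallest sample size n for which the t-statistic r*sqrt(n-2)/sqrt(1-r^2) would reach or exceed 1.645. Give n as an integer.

Need r·√(n−2)/√(1−r²) ≥ 1.645
√(n−2) ≥ 1.645·√(1−0.051076) / 0.226 = 1.645·0.974127 / 0.226 = 7.0904
n−2 ≥ 50.2738  ⇒  n ≥ 52.2738
Smallest integer n = 53

53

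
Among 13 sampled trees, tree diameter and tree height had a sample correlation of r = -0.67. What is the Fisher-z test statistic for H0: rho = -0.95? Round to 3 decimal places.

z_r = atanh(-0.67) = -0.810743,  z_0 = atanh(-0.95) = -1.831781
SE = 1/√(n−3) = 1/√10 = 0.316228
z = (z_r − z_0)/SE = (-0.810743 − (-1.831781)) / 0.316228 = 1.021038 / 0.316228 = 3.229

3.229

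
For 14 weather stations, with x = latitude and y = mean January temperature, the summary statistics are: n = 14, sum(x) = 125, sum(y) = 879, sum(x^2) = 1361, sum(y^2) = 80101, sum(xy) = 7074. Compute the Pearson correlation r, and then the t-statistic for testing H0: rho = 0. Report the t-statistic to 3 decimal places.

-1.143

S_xy = nΣxy − ΣxΣy = 14·7074 − 125·879 = 99036 − 109875 = -10839
S_xx = nΣx² − (Σx)² = 14·1361 − 125² = 19054 − 15625 = 3429
S_yy = nΣy² − (Σy)² = 14·80101 − 879² = 1121414 − 772641 = 348773
r = S_xy / √(S_xx·S_yy) = -10839 / √(3429·348773) = -10839 / √1195942617 = -10839 / 34582.4033 = -0.3134
t = r·√(n−2)/√(1−r²) = -0.3134·√12 / √(1−0.098220) = -1.085649 / 0.949621 = -1.143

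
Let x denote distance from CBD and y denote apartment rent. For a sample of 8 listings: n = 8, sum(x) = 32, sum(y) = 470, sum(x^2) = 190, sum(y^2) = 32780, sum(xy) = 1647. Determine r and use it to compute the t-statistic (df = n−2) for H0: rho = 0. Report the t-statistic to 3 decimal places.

-1.106

S_xy = nΣxy − ΣxΣy = 8·1647 − 32·470 = 13176 − 15040 = -1864
S_xx = nΣx² − (Σx)² = 8·190 − 32² = 1520 − 1024 = 496
S_yy = nΣy² − (Σy)² = 8·32780 − 470² = 262240 − 220900 = 41340
r = S_xy / √(S_xx·S_yy) = -1864 / √(496·41340) = -1864 / √20504640 = -1864 / 4528.2049 = -0.4116
t = r·√(n−2)/√(1−r²) = -0.4116·√6 / √(1−0.169415) = -1.008210 / 0.911364 = -1.106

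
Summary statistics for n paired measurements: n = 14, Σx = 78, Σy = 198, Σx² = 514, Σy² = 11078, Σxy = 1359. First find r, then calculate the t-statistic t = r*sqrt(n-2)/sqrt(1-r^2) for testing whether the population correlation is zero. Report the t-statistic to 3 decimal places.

Numerator: nΣxy − (Σx)(Σy) = 14·1359 − (78)(198) = 3582
Denominator: √[(nΣx²−(Σx)²)(nΣy²−(Σy)²)]
  nΣx²−(Σx)² = 14·514 − 6084 = 1112;  nΣy²−(Σy)² = 14·11078 − 39204 = 115888
  √(1112·115888) = √128867456 = 11351.9803
r = 3582 / 11351.9803 = 0.3155
t = r·√(n−2)/√(1−r²) = 0.3155·√12 / √(1−0.099540) = 1.092924 / 0.948926 = 1.152

1.152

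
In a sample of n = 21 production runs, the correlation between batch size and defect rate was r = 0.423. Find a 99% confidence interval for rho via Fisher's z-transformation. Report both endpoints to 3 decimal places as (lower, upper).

Fisher z: z_r = atanh(r) = ½·ln((1+0.423)/(1−0.423)) = 0.451340
SE(z) = 1/√(n−3) = 1/√18 = 0.235702
99% ⇒ z* = 2.576; margin = 2.576·0.235702 = 0.607168
CI on z-scale: (-0.155828, 1.058508)
Back-transform: tanh(-0.155828) = -0.154579, tanh(1.058508) = 0.785092

(-0.155, 0.785)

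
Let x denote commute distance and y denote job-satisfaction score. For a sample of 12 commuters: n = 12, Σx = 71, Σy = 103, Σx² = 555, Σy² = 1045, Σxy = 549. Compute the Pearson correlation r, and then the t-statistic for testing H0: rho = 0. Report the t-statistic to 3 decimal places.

S_xy = nΣxy − ΣxΣy = 12·549 − 71·103 = 6588 − 7313 = -725
S_xx = nΣx² − (Σx)² = 12·555 − 71² = 6660 − 5041 = 1619
S_yy = nΣy² − (Σy)² = 12·1045 − 103² = 12540 − 10609 = 1931
r = S_xy / √(S_xx·S_yy) = -725 / √(1619·1931) = -725 / √3126289 = -725 / 1768.1315 = -0.4100
t = r·√(n−2)/√(1−r²) = -0.4100·√10 / √(1−0.168100) = -1.296534 / 0.912086 = -1.422

-1.422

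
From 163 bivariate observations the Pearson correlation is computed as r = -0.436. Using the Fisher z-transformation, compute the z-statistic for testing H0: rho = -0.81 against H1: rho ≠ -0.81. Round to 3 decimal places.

z_r = atanh(-0.436) = -0.467281,  z_0 = atanh(-0.81) = -1.127029
SE = 1/√(n−3) = 1/√160 = 0.079057
z = (z_r − z_0)/SE = (-0.467281 − (-1.127029)) / 0.079057 = 0.659748 / 0.079057 = 8.345

8.345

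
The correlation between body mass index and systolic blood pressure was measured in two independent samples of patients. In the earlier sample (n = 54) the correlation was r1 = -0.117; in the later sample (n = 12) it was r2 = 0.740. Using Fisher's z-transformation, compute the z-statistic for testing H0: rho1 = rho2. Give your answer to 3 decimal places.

-2.954

Fisher z-transforms: z1 = atanh(-0.117) = -0.117538, z2 = atanh(0.740) = 0.950479; difference d = -1.068017
Var(d) = 1/51 + 1/9 = 0.0196078 + 0.1111111 = 0.1307189
z = d/√Var(d) = -1.068017 / √0.1307189 = -1.068017 / 0.361551 = -2.954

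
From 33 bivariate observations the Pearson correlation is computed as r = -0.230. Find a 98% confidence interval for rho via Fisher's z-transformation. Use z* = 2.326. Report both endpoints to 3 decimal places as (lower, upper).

z_r = atanh(-0.230) = -0.234189;  SE = 1/√(n−3) = 1/√30 = 0.182574
z-limits: -0.234189 ± 2.326·0.182574 = -0.234189 ± 0.424667 = [-0.658856, 0.190478]
ρ-limits: (tanh -0.658856, tanh 0.190478) = (-0.578, 0.188)

(-0.578, 0.188)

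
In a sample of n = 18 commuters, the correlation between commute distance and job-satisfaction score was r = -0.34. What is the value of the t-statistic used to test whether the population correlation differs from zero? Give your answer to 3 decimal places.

1 − r² = 1 − 0.1156 = 0.8844;  √(1−r²) = 0.940425
√(n−2) = √16 = 4.000000
t = r·√(n−2)/√(1−r²) = -0.34 · 4.000000 / 0.940425 = -1.446

-1.446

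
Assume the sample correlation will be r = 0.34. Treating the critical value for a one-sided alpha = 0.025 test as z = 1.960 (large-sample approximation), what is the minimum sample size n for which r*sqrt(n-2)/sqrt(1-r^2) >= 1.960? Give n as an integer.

r√(n−2)/√(1−r²) ≥ 1.960  ⇔  n−2 ≥ (1.960)²·(1−r²)/r²
(1−r²)/r² = (1−0.1156)/0.1156 = 7.6505
n ≥ 2 + 3.8416·7.6505 = 2 + 29.3902 = 31.3902
⌈31.3902⌉ = 32

32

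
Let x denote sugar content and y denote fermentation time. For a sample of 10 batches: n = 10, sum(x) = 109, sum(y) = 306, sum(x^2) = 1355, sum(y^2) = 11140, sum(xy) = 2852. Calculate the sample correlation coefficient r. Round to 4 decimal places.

S_xy = nΣxy − ΣxΣy = 10·2852 − 109·306 = 28520 − 33354 = -4834
S_xx = nΣx² − (Σx)² = 10·1355 − 109² = 13550 − 11881 = 1669
S_yy = nΣy² − (Σy)² = 10·11140 − 306² = 111400 − 93636 = 17764
r = S_xy / √(S_xx·S_yy) = -4834 / √(1669·17764) = -4834 / √29648116 = -4834 / 5445.0084 = -0.8878

-0.8878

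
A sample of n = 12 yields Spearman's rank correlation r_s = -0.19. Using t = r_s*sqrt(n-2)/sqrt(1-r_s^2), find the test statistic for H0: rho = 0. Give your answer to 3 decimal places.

-0.612

t = r_s·√(n−2) / √(1−r_s²) with r_s = -0.19, n = 12
  = -0.19·√10 / √(1 − 0.0361)
  = -0.19·3.162278 / 0.981784
  = -0.600833 / 0.981784 = -0.612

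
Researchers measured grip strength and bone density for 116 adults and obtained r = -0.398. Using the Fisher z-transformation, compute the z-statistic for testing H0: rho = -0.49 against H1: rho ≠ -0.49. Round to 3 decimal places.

1.220

z_r = atanh(-0.398) = -0.421270,  z_0 = atanh(-0.49) = -0.536060
SE = 1/√(n−3) = 1/√113 = 0.094072
z = (z_r − z_0)/SE = (-0.421270 − (-0.536060)) / 0.094072 = 0.114790 / 0.094072 = 1.220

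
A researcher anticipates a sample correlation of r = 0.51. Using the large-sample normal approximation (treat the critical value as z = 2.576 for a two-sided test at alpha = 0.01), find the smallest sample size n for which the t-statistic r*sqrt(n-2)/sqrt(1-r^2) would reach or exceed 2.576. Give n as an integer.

Need r·√(n−2)/√(1−r²) ≥ 2.576
√(n−2) ≥ 2.576·√(1−0.2601) / 0.51 = 2.576·0.860174 / 0.51 = 4.3447
n−2 ≥ 18.8764  ⇒  n ≥ 20.8764
Smallest integer n = 21

21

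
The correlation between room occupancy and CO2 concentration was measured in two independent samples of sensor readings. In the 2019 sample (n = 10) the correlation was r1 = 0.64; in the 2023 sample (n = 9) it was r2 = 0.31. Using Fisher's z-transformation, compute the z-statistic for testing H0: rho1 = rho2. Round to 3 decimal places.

z1 = atanh(0.64) = 0.758174,  z2 = atanh(0.31) = 0.320545
SE = √(1/(n1−3) + 1/(n2−3)) = √(1/7 + 1/6) = √(0.1428571 + 0.1666667) = √0.3095238 = 0.556349
z = (z1 − z2)/SE = (0.758174 − 0.320545) / 0.556349 = 0.437629 / 0.556349 = 0.787

0.787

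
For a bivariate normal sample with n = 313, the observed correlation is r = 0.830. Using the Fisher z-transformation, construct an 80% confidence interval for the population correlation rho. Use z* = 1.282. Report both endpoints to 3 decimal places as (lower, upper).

Fisher z: z_r = atanh(r) = ½·ln((1+0.830)/(1−0.830)) = 1.188136
SE(z) = 1/√(n−3) = 1/√310 = 0.056796
80% ⇒ z* = 1.282; margin = 1.282·0.056796 = 0.072812
CI on z-scale: (1.115324, 1.260948)
Back-transform: tanh(1.115324) = 0.805936, tanh(1.260948) = 0.851325

(0.806, 0.851)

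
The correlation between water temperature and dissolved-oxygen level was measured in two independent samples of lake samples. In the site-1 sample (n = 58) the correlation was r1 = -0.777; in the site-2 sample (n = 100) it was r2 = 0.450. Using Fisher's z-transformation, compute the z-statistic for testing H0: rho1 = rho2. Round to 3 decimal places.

-9.020

Fisher z-transforms: z1 = atanh(-0.777) = -1.037755, z2 = atanh(0.450) = 0.484700; difference d = -1.522455
Var(d) = 1/55 + 1/97 = 0.0181818 + 0.0103093 = 0.0284911
z = d/√Var(d) = -1.522455 / √0.0284911 = -1.522455 / 0.168793 = -9.020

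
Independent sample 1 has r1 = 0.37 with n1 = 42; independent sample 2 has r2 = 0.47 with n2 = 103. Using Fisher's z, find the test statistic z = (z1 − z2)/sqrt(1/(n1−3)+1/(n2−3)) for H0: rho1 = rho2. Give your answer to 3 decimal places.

-0.644

z1 = atanh(0.37) = 0.388423,  z2 = atanh(0.47) = 0.510070
SE = √(1/(n1−3) + 1/(n2−3)) = √(1/39 + 1/100) = √(0.0256410 + 0.0100000) = √0.0356410 = 0.188788
z = (z1 − z2)/SE = (0.388423 − 0.510070) / 0.188788 = -0.121647 / 0.188788 = -0.644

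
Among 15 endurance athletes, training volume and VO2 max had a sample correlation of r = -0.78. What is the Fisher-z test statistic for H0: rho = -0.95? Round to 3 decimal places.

2.724

Fisher z: atanh(-0.78) = -1.045371, atanh(-0.95) = -1.831781
z = (z_r − z_0)·√(n−3) = (-1.045371 − (-1.831781))·√12 = 0.786410 · 3.464102 = 2.724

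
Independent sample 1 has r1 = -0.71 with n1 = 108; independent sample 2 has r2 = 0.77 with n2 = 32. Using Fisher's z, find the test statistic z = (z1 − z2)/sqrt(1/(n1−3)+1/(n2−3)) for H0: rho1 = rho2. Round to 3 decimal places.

Fisher z-transforms: z1 = atanh(-0.71) = -0.887184, z2 = atanh(0.77) = 1.020328; difference d = -1.907512
Var(d) = 1/105 + 1/29 = 0.0095238 + 0.0344828 = 0.0440066
z = d/√Var(d) = -1.907512 / √0.0440066 = -1.907512 / 0.209778 = -9.093

-9.093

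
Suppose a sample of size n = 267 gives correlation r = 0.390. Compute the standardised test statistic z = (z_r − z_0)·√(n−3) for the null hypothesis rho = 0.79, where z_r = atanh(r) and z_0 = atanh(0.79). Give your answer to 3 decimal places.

-10.718

z_r = atanh(0.390) = 0.411800,  z_0 = atanh(0.79) = 1.071432
SE = 1/√(n−3) = 1/√264 = 0.061546
z = (z_r − z_0)/SE = (0.411800 − 1.071432) / 0.061546 = -0.659632 / 0.061546 = -10.718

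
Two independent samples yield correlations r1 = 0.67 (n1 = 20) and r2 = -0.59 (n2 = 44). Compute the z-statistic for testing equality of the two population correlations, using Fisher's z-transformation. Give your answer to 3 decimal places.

z1 = atanh(0.67) = 0.810743,  z2 = atanh(-0.59) = -0.677666
SE = √(1/(n1−3) + 1/(n2−3)) = √(1/17 + 1/41) = √(0.0588235 + 0.0243902) = √0.0832137 = 0.288468
z = (z1 − z2)/SE = (0.810743 − (-0.677666)) / 0.288468 = 1.488409 / 0.288468 = 5.160

5.160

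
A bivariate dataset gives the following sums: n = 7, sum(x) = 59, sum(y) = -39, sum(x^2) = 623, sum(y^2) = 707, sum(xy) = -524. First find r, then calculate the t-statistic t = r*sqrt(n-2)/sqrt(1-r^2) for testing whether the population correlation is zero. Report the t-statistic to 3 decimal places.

-2.853

Numerator: nΣxy − (Σx)(Σy) = 7·(-524) − (59)(-39) = -1367
Denominator: √[(nΣx²−(Σx)²)(nΣy²−(Σy)²)]
  nΣx²−(Σx)² = 7·623 − 3481 = 880;  nΣy²−(Σy)² = 7·707 − 1521 = 3428
  √(880·3428) = √3016640 = 1736.8477
r = -1367 / 1736.8477 = -0.7871
t = r·√(n−2)/√(1−r²) = -0.7871·√5 / √(1−0.619526) = -1.760009 / 0.616826 = -2.853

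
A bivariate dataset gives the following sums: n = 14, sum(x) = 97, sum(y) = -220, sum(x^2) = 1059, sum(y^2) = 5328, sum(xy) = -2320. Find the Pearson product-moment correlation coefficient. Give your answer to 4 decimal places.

Numerator: nΣxy − (Σx)(Σy) = 14·(-2320) − (97)(-220) = -11140
Denominator: √[(nΣx²−(Σx)²)(nΣy²−(Σy)²)]
  nΣx²−(Σx)² = 14·1059 − 9409 = 5417;  nΣy²−(Σy)² = 14·5328 − 48400 = 26192
  √(5417·26192) = √141882064 = 11911.4258
r = -11140 / 11911.4258 = -0.9352

-0.9352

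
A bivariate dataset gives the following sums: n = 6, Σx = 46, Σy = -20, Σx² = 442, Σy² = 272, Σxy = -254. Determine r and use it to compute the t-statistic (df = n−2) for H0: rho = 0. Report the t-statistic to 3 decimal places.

-2.222

Numerator: nΣxy − (Σx)(Σy) = 6·(-254) − (46)(-20) = -604
Denominator: √[(nΣx²−(Σx)²)(nΣy²−(Σy)²)]
  nΣx²−(Σx)² = 6·442 − 2116 = 536;  nΣy²−(Σy)² = 6·272 − 400 = 1232
  √(536·1232) = √660352 = 812.6205
r = -604 / 812.6205 = -0.7433
t = r·√(n−2)/√(1−r²) = -0.7433·√4 / √(1−0.552495) = -1.486600 / 0.668958 = -2.222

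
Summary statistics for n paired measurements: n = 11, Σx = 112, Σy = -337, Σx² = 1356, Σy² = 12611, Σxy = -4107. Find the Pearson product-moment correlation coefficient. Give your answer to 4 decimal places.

S_xy = nΣxy − ΣxΣy = 11·(-4107) − 112·(-337) = -45177 − (-37744) = -7433
S_xx = nΣx² − (Σx)² = 11·1356 − 112² = 14916 − 12544 = 2372
S_yy = nΣy² − (Σy)² = 11·12611 − (-337)² = 138721 − 113569 = 25152
r = S_xy / √(S_xx·S_yy) = -7433 / √(2372·25152) = -7433 / √59660544 = -7433 / 7724.0238 = -0.9623

-0.9623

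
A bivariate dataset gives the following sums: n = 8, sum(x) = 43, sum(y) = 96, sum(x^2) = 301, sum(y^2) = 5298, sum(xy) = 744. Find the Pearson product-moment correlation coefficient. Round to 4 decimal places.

Numerator: nΣxy − (Σx)(Σy) = 8·744 − (43)(96) = 1824
Denominator: √[(nΣx²−(Σx)²)(nΣy²−(Σy)²)]
  nΣx²−(Σx)² = 8·301 − 1849 = 559;  nΣy²−(Σy)² = 8·5298 − 9216 = 33168
  √(559·33168) = √18540912 = 4305.9159
r = 1824 / 4305.9159 = 0.4236

0.4236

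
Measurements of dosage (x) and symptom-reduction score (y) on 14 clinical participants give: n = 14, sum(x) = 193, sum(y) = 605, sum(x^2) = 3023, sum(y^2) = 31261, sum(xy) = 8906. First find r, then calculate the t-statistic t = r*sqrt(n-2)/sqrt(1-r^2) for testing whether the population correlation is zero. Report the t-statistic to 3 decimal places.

S_xy = nΣxy − ΣxΣy = 14·8906 − 193·605 = 124684 − 116765 = 7919
S_xx = nΣx² − (Σx)² = 14·3023 − 193² = 42322 − 37249 = 5073
S_yy = nΣy² − (Σy)² = 14·31261 − 605² = 437654 − 366025 = 71629
r = S_xy / √(S_xx·S_yy) = 7919 / √(5073·71629) = 7919 / √363373917 = 7919 / 19062.3691 = 0.4154
t = r·√(n−2)/√(1−r²) = 0.4154·√12 / √(1−0.172557) = 1.438988 / 0.909639 = 1.582

1.582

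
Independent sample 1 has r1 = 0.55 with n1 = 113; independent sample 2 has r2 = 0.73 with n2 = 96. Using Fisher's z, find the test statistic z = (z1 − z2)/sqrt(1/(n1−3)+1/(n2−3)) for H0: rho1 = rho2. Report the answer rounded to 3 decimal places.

Fisher z-transforms: z1 = atanh(0.55) = 0.618381, z2 = atanh(0.73) = 0.928727; difference d = -0.310346
Var(d) = 1/110 + 1/93 = 0.0090909 + 0.0107527 = 0.0198436
z = d/√Var(d) = -0.310346 / √0.0198436 = -0.310346 / 0.140867 = -2.203

-2.203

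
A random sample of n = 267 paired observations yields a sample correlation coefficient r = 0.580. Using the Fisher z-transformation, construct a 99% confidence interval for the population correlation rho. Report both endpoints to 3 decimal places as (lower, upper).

(0.465, 0.676)

z_r = atanh(0.580) = 0.662463;  SE = 1/√(n−3) = 1/√264 = 0.061546
z-limits: 0.662463 ± 2.576·0.061546 = 0.662463 ± 0.158542 = [0.503921, 0.821005]
ρ-limits: (tanh 0.503921, tanh 0.821005) = (0.465, 0.676)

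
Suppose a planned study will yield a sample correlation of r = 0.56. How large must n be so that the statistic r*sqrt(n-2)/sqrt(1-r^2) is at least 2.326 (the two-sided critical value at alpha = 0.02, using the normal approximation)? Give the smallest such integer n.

Need r·√(n−2)/√(1−r²) ≥ 2.326
√(n−2) ≥ 2.326·√(1−0.3136) / 0.56 = 2.326·0.828493 / 0.56 = 3.4412
n−2 ≥ 11.8419  ⇒  n ≥ 13.8419
Smallest integer n = 14

14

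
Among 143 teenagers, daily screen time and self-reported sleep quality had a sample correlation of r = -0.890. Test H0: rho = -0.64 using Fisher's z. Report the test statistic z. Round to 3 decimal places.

Fisher z: atanh(-0.890) = -1.421926, atanh(-0.64) = -0.758174
z = (z_r − z_0)·√(n−3) = (-1.421926 − (-0.758174))·√140 = -0.663752 · 11.832160 = -7.854

-7.854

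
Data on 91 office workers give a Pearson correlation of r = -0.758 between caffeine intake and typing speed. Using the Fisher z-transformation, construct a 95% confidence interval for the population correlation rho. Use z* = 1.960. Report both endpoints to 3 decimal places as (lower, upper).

(-0.834, -0.654)

Fisher z: z_r = atanh(r) = ½·ln((1+(-0.758))/(1−(-0.758))) = -0.991497
SE(z) = 1/√(n−3) = 1/√88 = 0.106600
95% ⇒ z* = 1.960; margin = 1.960·0.106600 = 0.208936
CI on z-scale: (-1.200433, -0.782561)
Back-transform: tanh(-1.200433) = -0.833787, tanh(-0.782561) = -0.654174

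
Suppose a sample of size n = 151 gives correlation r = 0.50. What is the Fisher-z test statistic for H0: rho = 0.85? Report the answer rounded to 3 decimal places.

z_r = atanh(0.50) = 0.549306,  z_0 = atanh(0.85) = 1.256153
SE = 1/√(n−3) = 1/√148 = 0.082199
z = (z_r − z_0)/SE = (0.549306 − 1.256153) / 0.082199 = -0.706847 / 0.082199 = -8.599

-8.599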